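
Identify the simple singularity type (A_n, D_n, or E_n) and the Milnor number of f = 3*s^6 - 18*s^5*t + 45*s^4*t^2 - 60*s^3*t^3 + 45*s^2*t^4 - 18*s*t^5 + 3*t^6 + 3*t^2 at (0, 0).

The Hessian of f at 0 is [[0, 0], [0, 6]] with rank 1, so corank 1. A Groebner basis of the Jacobian ideal J(f) in C{s,t} is {s^5, t}; counting standard monomials gives mu = 5. Corank 1: A-series; mu = 5 gives A_5.

Type A_5, Milnor number mu = 5.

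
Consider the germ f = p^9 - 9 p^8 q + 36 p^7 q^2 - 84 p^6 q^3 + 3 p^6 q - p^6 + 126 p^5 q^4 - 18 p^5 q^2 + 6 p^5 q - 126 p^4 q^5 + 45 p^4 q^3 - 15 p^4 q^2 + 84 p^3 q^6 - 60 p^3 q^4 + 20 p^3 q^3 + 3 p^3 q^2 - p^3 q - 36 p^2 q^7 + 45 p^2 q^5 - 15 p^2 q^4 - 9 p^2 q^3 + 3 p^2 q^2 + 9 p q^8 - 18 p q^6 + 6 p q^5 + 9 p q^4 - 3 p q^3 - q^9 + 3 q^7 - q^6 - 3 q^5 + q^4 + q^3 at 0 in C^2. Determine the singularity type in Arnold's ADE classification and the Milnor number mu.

Type E_7, Milnor number mu = 7.

The Hessian of f at 0 has rank 0. Corank 2; j^3 = q^3 is a perfect cube, so E-series; the 4-jet and mu = 7 give E_7.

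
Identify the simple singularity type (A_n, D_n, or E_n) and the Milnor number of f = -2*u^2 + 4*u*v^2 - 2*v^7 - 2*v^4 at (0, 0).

Type A_6, Milnor number mu = 6.

The Hessian of f at 0 is [[-4, 0], [0, 0]] with rank 1, so corank 1. A Groebner basis of the Jacobian ideal J(f) in C{u,v} is {u^3, -u + v^2}; counting standard monomials gives mu = 6. Corank 1: A-series; mu = 6 gives A_6.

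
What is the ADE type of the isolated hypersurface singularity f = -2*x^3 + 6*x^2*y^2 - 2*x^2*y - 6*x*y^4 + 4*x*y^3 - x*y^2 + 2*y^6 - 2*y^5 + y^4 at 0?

D_{4}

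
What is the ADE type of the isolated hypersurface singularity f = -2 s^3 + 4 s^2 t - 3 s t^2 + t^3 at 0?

D_{4}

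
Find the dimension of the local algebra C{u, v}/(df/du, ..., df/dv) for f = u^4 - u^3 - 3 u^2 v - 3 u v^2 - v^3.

6

The Hessian of f at 0 is [[0, 0], [0, 0]] with rank 0, so corank 2. A Groebner basis of the Jacobian ideal J(f) in C{u,v} is {v^4, u*v^2 + 2*v^3/3, u^2 + 2*u*v + v^2}; counting standard monomials gives mu = 6. Corank 2; j^3 = -(u + v)^3 is a perfect cube, so E-series; the 4-jet and mu = 6 give E_6.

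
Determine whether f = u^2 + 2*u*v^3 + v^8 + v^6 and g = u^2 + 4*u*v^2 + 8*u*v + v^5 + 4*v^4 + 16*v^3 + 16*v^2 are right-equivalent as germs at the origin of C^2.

The Hessian of f at 0 is [[2, 0], [0, 0]] with rank 1, so corank 1. A Groebner basis of the Jacobian ideal J(f) in C{u,v} is {u^3, u^2*v, u + v^3}; counting standard monomials gives mu = 7. Corank 1: A-series; mu = 7 gives A_7. The Hessian of g at 0 is [[2, 8], [8, 32]] with rank 1, so corank 1. A Groebner basis of the Jacobian ideal J(g) in C{u,v} is {u^2 + 8*u*v - 8*u - 32*v, u/2 + v^2 + 2*v}; counting standard monomials gives mu = 4. Corank 1: A-series; mu = 4 gives A_4. f is A_7 but g is A_4, hence not right-equivalent.

No.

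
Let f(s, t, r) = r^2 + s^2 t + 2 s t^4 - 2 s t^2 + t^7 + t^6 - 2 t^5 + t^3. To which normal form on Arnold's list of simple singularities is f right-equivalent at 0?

The Hessian of f at 0 has rank 1. Corank 2; j^3 = t*(s - t)^2 has shape L^2 M (L != M), so D-series; mu = 7 gives D_7.

D7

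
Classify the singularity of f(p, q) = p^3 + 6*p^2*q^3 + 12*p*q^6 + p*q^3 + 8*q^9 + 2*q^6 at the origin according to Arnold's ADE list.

The Hessian of f at 0 is [[0, 0], [0, 0]] with rank 0, so corank 2. A Groebner basis of the Jacobian ideal J(f) in C{p,q} is {p^3, p*q^2, 3*p^2 + q^3}; counting standard monomials gives mu = 7. Corank 2; j^3 = p^3 is a perfect cube, so E-series; the 4-jet and mu = 7 give E_7.

E7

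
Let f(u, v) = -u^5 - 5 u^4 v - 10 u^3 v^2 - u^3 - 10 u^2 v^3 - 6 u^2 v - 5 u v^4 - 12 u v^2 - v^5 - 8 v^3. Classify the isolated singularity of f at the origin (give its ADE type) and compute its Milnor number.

Type E_8, Milnor number mu = 8.

The Hessian of f at 0 has rank 0. Corank 2; j^3 = -(u + 2*v)^3 is a perfect cube, so E-series; the 5-jet and mu = 8 give E_8.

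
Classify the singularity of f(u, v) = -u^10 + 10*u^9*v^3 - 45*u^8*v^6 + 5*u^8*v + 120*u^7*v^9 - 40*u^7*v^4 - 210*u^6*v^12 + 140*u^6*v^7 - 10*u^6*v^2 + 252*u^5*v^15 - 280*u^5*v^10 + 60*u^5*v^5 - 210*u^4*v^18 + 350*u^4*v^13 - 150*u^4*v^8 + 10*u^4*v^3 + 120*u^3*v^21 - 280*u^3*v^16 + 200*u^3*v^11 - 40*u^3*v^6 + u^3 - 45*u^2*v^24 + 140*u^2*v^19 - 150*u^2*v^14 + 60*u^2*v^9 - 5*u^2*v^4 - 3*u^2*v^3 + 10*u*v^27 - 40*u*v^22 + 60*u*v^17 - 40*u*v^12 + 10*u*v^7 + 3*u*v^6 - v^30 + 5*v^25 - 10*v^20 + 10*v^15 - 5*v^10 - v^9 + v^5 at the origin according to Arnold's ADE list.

The Hessian of f at 0 is [[0, 0], [0, 0]] with rank 0, so corank 2. A Groebner basis of the Jacobian ideal J(f) in C{u,v} is {-u^2/2 + u*v^3, v^4, u^3, u^2*v}; counting standard monomials gives mu = 8. Corank 2; j^3 = u^3 is a perfect cube, so E-series; the 5-jet and mu = 8 give E_8.

E_8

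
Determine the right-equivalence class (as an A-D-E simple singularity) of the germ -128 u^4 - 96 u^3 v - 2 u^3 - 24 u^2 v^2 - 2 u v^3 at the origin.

The Hessian of f at 0 has rank 0. Corank 2; j^3 = -2*u^3 is a perfect cube, so E-series; the 4-jet and mu = 7 give E_7.

E_{7}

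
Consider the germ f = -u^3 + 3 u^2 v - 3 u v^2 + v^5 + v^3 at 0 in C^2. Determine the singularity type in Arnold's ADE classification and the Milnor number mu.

Type E8, Milnor number mu = 8.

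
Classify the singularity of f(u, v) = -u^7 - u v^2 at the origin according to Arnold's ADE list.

D8

The Hessian of f at 0 has rank 0. Corank 2; j^3 = -u*v^2 has shape L^2 M (L != M), so D-series; mu = 8 gives D_8.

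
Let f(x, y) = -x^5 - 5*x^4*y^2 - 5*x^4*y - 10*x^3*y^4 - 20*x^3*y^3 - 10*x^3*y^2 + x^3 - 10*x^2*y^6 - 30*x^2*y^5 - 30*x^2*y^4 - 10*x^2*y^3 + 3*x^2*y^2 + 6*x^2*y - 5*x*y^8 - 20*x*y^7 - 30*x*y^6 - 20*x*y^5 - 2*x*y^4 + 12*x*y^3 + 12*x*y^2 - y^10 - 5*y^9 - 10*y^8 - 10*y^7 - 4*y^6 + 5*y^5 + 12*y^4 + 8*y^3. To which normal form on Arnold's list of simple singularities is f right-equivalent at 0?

E8

The Hessian of f at 0 is [[0, 0], [0, 0]] with rank 0, so corank 2. A Groebner basis of the Jacobian ideal J(f) in C{x,y} is {-7*x^2/4 + x*y^3 - 7*x*y^2/2 - 7*x*y - 7*y^3 - 7*y^2, x^2 + 2*x*y^2 + 4*x*y + y^4 + 4*y^3 + 4*y^2, x^3 + 3*x^2 - 6*x*y^2 + 12*x*y - 4*y^3 + 12*y^2, x^2*y - x^2/2 + 3*x*y^2 - 2*x*y + 2*y^3 - 2*y^2}; counting standard monomials gives mu = 8. Corank 2; j^3 = (x + 2*y)^3 is a perfect cube, so E-series; the 5-jet and mu = 8 give E_8.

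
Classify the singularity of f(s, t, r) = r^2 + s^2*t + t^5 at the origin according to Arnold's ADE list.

D6

The Hessian of f at 0 has rank 1. Corank 2; j^3 = s^2*t has shape L^2 M (L != M), so D-series; mu = 6 gives D_6.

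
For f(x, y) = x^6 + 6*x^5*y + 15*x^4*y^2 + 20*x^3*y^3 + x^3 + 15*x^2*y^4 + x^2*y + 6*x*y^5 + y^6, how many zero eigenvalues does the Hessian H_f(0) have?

2

The Hessian at 0 is [[0, 0], [0, 0]] of rank 0; hence corank 2.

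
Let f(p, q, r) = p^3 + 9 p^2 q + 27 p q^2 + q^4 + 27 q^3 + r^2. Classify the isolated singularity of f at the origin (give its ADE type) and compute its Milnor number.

Type E6, Milnor number mu = 6.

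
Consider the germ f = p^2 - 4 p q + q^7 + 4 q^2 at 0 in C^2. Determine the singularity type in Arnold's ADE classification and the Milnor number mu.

The Hessian of f at 0 has rank 1. Corank 1: A-series; mu = 6 gives A_6.

Type A_{6}, Milnor number mu = 6.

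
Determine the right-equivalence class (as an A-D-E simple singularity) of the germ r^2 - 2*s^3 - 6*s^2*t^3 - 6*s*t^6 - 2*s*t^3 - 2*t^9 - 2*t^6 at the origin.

E_7

The Hessian of f at 0 has rank 1. Corank 2; j^3 = -2*s^3 is a perfect cube, so E-series; the 4-jet and mu = 7 give E_7.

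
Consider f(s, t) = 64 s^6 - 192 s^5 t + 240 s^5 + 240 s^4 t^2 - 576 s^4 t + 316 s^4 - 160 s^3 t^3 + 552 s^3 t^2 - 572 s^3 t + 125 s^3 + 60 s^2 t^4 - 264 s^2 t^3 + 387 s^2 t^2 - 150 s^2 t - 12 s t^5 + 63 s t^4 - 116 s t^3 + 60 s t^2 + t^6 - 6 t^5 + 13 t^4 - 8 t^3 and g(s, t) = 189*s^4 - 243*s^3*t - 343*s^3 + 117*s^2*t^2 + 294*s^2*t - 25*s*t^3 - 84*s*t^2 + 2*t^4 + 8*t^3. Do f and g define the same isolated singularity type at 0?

No.

The Hessian of f at 0 is [[0, 0], [0, 0]] with rank 0, so corank 2. A Groebner basis of the Jacobian ideal J(f) in C{s,t} is {s^3 + 150*s^2 - 120*s*t + 24*t^2, s^2*t + 350*s^2 - 280*s*t + 56*t^2, 1625*s^2/2 + s*t^2 - 650*s*t + 130*t^2, 1875*s^2 - 1500*s*t + t^3 + 300*t^2}; counting standard monomials gives mu = 6. Corank 2; j^3 = (5*s - 2*t)^3 is a perfect cube, so E-series; the 4-jet and mu = 6 give E_6. The Hessian of g at 0 is [[0, 0], [0, 0]] with rank 0, so corank 2. A Groebner basis of the Jacobian ideal J(g) in C{s,t} is {5764801*s^2/3 - 3294172*s*t/3 + t^4 + 343*t^3/9 + 470596*t^2/3, s^3 - 1274*s^2/3 + 728*s*t/3 - 2*t^3/63 - 104*t^2/3, s^2*t - 8575*s^2/9 + 4900*s*t/9 - 19*t^3/189 - 700*t^2/9, -4802*s^2/3 + s*t^2 + 2744*s*t/3 - 20*t^3/63 - 392*t^2/3}; counting standard monomials gives mu = 7. Corank 2; j^3 = -(7*s - 2*t)^3 is a perfect cube, so E-series; the 4-jet and mu = 7 give E_7. f is E_6 but g is E_7, hence not right-equivalent.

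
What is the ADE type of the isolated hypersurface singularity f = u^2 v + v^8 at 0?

The Hessian of f at 0 has rank 0. Corank 2; j^3 = u^2*v has shape L^2 M (L != M), so D-series; mu = 9 gives D_9.

D9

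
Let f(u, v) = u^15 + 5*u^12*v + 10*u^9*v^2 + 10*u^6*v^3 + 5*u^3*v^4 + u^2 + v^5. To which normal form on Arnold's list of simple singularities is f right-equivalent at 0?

A4

The Hessian of f at 0 has rank 1. Corank 1: A-series; mu = 4 gives A_4.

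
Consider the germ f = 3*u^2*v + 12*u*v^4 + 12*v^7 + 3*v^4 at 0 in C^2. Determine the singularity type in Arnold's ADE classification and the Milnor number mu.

Type D5, Milnor number mu = 5.

The Hessian of f at 0 has rank 0. Corank 2; j^3 = 3*u^2*v has shape L^2 M (L != M), so D-series; mu = 5 gives D_5.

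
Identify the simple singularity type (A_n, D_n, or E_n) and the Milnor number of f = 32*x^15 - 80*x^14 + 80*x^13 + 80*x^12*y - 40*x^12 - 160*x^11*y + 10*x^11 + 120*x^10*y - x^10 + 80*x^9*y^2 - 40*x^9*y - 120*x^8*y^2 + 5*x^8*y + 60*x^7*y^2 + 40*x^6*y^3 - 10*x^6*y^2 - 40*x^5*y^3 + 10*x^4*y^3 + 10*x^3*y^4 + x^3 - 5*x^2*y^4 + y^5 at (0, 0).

Type E_8, Milnor number mu = 8.

The Hessian of f at 0 has rank 0. Corank 2; j^3 = x^3 is a perfect cube, so E-series; the 5-jet and mu = 8 give E_8.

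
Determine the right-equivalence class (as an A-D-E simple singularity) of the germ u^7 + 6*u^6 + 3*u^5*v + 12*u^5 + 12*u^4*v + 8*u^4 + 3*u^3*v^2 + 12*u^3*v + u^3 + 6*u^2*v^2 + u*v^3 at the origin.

The Hessian of f at 0 has rank 0. Corank 2; j^3 = u^3 is a perfect cube, so E-series; the 4-jet and mu = 7 give E_7.

E7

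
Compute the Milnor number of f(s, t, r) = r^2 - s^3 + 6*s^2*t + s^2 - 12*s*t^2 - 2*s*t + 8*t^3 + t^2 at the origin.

2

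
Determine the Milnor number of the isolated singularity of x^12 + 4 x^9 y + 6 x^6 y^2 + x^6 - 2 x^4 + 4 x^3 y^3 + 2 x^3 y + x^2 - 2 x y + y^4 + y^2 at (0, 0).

3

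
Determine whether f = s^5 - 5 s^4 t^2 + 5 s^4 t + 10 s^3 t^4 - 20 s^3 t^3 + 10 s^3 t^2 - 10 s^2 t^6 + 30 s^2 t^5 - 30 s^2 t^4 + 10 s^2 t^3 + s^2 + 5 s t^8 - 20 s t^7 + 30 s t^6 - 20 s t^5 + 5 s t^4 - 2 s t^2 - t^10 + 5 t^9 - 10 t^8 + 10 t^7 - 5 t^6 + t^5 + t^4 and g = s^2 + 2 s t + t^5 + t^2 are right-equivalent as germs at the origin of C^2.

The Hessian of f at 0 is [[2, 0], [0, 0]] with rank 1, so corank 1. A Groebner basis of the Jacobian ideal J(f) in C{s,t} is {s^2, -s + t^2}; counting standard monomials gives mu = 4. Corank 1: A-series; mu = 4 gives A_4. The Hessian of g at 0 is [[2, 2], [2, 2]] with rank 1, so corank 1. A Groebner basis of the Jacobian ideal J(g) in C{s,t} is {t^4, s + t}; counting standard monomials gives mu = 4. Corank 1: A-series; mu = 4 gives A_4. Both have type A_4, hence right-equivalent.

Yes.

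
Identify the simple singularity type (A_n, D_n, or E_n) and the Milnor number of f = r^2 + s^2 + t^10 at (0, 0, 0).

The Hessian of f at 0 is [[2, 0, 0], [0, 0, 0], [0, 0, 2]] with rank 2, so corank 1. A Groebner basis of the Jacobian ideal J(f) in C{s,t,r} is {t^9, s, r}; counting standard monomials gives mu = 9. Corank 1: A-series; mu = 9 gives A_9.

Type A_{9}, Milnor number mu = 9.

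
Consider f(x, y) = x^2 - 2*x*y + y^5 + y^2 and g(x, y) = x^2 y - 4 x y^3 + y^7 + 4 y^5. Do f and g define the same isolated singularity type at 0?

No.

The Hessian of f at 0 has rank 1. Corank 1: A-series; mu = 4 gives A_4. The Hessian of g at 0 has rank 0. Corank 2; j^3 = x^2*y has shape L^2 M (L != M), so D-series; mu = 8 gives D_8. f is A_4 but g is D_8, hence not right-equivalent.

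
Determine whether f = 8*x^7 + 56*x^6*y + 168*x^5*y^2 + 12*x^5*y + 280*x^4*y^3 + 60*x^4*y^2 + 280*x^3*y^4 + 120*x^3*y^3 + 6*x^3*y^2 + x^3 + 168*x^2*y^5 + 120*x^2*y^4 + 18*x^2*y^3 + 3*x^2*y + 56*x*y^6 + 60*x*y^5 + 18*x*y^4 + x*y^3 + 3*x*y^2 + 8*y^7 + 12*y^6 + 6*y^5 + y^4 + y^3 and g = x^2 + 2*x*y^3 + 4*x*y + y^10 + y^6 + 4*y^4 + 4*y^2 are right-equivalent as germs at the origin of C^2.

No.

The Hessian of f at 0 is [[0, 0], [0, 0]] with rank 0, so corank 2. A Groebner basis of the Jacobian ideal J(f) in C{x,y} is {x^3 + 3*x^2*y + 6*x^2 + 12*x*y + 6*y^2, -3*x^2 + x*y^2 - 6*x*y - 3*y^2, 3*x^2 + 6*x*y + y^3 + 3*y^2}; counting standard monomials gives mu = 7. Corank 2; j^3 = (x + y)^3 is a perfect cube, so E-series; the 4-jet and mu = 7 give E_7. The Hessian of g at 0 is [[2, 4], [4, 8]] with rank 1, so corank 1. A Groebner basis of the Jacobian ideal J(g) in C{x,y} is {x^3 + 6*x^2*y + 12*x*y^2 - 8*x - 16*y, x + y^3 + 2*y}; counting standard monomials gives mu = 9. Corank 1: A-series; mu = 9 gives A_9. f is E_7 but g is A_9, hence not right-equivalent.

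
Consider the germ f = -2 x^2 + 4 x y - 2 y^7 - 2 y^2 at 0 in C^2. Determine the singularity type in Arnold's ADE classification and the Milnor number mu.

Type A_{6}, Milnor number mu = 6.

The Hessian of f at 0 has rank 1. Corank 1: A-series; mu = 6 gives A_6.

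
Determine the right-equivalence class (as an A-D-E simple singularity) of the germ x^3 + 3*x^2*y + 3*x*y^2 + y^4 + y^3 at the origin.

E_6

The Hessian of f at 0 has rank 0. Corank 2; j^3 = (x + y)^3 is a perfect cube, so E-series; the 4-jet and mu = 6 give E_6.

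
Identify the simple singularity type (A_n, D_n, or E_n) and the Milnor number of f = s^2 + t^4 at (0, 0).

Type A_{3}, Milnor number mu = 3.

The Hessian of f at 0 has rank 1. Corank 1: A-series; mu = 3 gives A_3.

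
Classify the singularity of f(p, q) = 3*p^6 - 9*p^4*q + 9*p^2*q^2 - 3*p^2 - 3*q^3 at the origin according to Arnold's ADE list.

The Hessian of f at 0 is [[-6, 0], [0, 0]] with rank 1, so corank 1. A Groebner basis of the Jacobian ideal J(f) in C{p,q} is {q^2, p}; counting standard monomials gives mu = 2. Corank 1: A-series; mu = 2 gives A_2.

A_{2}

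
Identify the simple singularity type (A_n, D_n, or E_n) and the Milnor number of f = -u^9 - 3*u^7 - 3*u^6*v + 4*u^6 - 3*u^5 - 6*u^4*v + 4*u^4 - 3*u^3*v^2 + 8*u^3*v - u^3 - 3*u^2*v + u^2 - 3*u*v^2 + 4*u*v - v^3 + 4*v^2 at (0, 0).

Type A_2, Milnor number mu = 2.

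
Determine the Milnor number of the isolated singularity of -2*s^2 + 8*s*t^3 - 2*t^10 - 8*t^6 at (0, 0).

9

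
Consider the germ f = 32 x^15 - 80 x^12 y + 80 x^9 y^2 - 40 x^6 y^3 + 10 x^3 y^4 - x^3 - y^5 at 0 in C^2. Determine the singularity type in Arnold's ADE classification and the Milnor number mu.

Type E_8, Milnor number mu = 8.

The Hessian of f at 0 has rank 0. Corank 2; j^3 = -x^3 is a perfect cube, so E-series; the 5-jet and mu = 8 give E_8.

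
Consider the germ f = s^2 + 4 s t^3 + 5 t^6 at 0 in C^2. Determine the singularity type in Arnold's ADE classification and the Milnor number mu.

The Hessian of f at 0 is [[2, 0], [0, 0]] with rank 1, so corank 1. A Groebner basis of the Jacobian ideal J(f) in C{s,t} is {s*t^2, s/2 + t^3, s^2}; counting standard monomials gives mu = 5. Corank 1: A-series; mu = 5 gives A_5.

Type A5, Milnor number mu = 5.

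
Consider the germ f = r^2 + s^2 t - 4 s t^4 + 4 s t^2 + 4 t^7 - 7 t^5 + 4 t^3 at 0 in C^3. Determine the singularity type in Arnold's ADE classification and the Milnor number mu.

Type D_6, Milnor number mu = 6.

The Hessian of f at 0 has rank 1. Corank 2; j^3 = t*(s + 2*t)^2 has shape L^2 M (L != M), so D-series; mu = 6 gives D_6.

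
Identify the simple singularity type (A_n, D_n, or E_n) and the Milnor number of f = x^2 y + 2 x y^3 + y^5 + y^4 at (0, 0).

Type D5, Milnor number mu = 5.

The Hessian of f at 0 is [[0, 0], [0, 0]] with rank 0, so corank 2. A Groebner basis of the Jacobian ideal J(f) in C{x,y} is {x*y^2, x*y + y^3, x^2 - 4*x*y}; counting standard monomials gives mu = 5. Corank 2; j^3 = x^2*y has shape L^2 M (L != M), so D-series; mu = 5 gives D_5.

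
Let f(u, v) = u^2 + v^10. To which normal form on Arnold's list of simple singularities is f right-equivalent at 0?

The Hessian of f at 0 is [[2, 0], [0, 0]] with rank 1, so corank 1. A Groebner basis of the Jacobian ideal J(f) in C{u,v} is {v^9, u}; counting standard monomials gives mu = 9. Corank 1: A-series; mu = 9 gives A_9.

A_{9}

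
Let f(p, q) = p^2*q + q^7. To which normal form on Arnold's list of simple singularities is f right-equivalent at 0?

D8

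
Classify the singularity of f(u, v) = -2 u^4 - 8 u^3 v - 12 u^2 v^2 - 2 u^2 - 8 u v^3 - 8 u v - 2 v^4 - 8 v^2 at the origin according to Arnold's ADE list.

A3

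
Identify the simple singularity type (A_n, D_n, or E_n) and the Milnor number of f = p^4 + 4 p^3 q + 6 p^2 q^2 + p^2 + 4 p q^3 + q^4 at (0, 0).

The Hessian of f at 0 has rank 1. Corank 1: A-series; mu = 3 gives A_3.

Type A_3, Milnor number mu = 3.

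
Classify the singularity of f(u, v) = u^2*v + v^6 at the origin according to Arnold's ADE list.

D7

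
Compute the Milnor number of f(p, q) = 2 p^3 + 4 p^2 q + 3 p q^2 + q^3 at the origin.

The Hessian of f at 0 has rank 0. Corank 2; j^3 = (p + q)*(2*p^2 + 2*p*q + q^2) splits into three distinct lines over C (the quadratic factor has nonzero discriminant), so D_4.

4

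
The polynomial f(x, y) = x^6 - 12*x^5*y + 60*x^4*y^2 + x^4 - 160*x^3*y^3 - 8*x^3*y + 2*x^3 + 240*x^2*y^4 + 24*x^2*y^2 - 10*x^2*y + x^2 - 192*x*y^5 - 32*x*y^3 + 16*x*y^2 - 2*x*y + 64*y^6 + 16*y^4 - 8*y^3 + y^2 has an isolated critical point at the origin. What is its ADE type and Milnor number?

Type A5, Milnor number mu = 5.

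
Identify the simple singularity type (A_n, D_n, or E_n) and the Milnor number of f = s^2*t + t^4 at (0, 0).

Type D5, Milnor number mu = 5.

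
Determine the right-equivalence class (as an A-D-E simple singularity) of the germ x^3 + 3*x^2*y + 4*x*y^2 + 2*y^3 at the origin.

The Hessian of f at 0 is [[0, 0], [0, 0]] with rank 0, so corank 2. A Groebner basis of the Jacobian ideal J(f) in C{x,y} is {y^3, x^2 - 2*y^2/3, x*y + y^2}; counting standard monomials gives mu = 4. Corank 2; j^3 = (x + y)*(x^2 + 2*x*y + 2*y^2) splits into three distinct lines over C (the quadratic factor has nonzero discriminant), so D_4.

D4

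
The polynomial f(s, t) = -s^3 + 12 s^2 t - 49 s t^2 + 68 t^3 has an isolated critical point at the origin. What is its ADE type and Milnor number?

Type D4, Milnor number mu = 4.

The Hessian of f at 0 has rank 0. Corank 2; j^3 = -(s - 4*t)*(s^2 - 8*s*t + 17*t^2) splits into three distinct lines over C (the quadratic factor has nonzero discriminant), so D_4.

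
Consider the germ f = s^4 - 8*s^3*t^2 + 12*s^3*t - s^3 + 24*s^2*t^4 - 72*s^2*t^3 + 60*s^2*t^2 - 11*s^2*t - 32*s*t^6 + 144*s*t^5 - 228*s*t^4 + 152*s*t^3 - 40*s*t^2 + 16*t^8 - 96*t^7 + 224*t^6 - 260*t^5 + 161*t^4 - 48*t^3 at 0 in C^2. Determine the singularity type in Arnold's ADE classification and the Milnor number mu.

The Hessian of f at 0 has rank 0. Corank 2; j^3 = -(s + 3*t)*(s + 4*t)^2 has shape L^2 M (L != M), so D-series; mu = 5 gives D_5.

Type D_5, Milnor number mu = 5.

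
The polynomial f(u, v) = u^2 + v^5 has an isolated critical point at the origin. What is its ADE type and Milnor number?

Type A4, Milnor number mu = 4.

The Hessian of f at 0 has rank 1. Corank 1: A-series; mu = 4 gives A_4.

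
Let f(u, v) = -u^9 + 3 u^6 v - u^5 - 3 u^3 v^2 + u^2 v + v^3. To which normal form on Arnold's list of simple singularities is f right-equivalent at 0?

The Hessian of f at 0 is [[0, 0], [0, 0]] with rank 0, so corank 2. A Groebner basis of the Jacobian ideal J(f) in C{u,v} is {v^3, u^2 + 3*v^2, u*v}; counting standard monomials gives mu = 4. Corank 2; j^3 = v*(u^2 + v^2) splits into three distinct lines over C (the quadratic factor has nonzero discriminant), so D_4.

D_4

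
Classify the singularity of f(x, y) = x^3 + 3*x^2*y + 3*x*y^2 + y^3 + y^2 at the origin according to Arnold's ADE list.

The Hessian of f at 0 is [[0, 0], [0, 2]] with rank 1, so corank 1. A Groebner basis of the Jacobian ideal J(f) in C{x,y} is {x^2, y}; counting standard monomials gives mu = 2. Corank 1: A-series; mu = 2 gives A_2.

A2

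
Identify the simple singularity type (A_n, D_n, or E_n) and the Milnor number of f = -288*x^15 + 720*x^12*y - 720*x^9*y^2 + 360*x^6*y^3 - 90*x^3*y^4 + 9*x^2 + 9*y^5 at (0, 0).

The Hessian of f at 0 is [[18, 0], [0, 0]] with rank 1, so corank 1. A Groebner basis of the Jacobian ideal J(f) in C{x,y} is {y^4, x}; counting standard monomials gives mu = 4. Corank 1: A-series; mu = 4 gives A_4.

Type A_4, Milnor number mu = 4.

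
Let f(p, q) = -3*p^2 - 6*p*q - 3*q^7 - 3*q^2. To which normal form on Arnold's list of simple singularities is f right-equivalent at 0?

The Hessian of f at 0 has rank 1. Corank 1: A-series; mu = 6 gives A_6.

A_{6}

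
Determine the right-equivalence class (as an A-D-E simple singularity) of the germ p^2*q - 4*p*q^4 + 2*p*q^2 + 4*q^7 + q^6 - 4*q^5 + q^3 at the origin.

The Hessian of f at 0 is [[0, 0], [0, 0]] with rank 0, so corank 2. A Groebner basis of the Jacobian ideal J(f) in C{p,q} is {-p*q/2 + q^4 - q^2/2, p^3 + p^2 + 2*p*q + q^3 + q^2, p^2*q - 2*p^2/3 - 4*p*q/3 - q^3 - 2*q^2/3, p^2/3 + p*q^2 + 2*p*q/3 + q^3 + q^2/3}; counting standard monomials gives mu = 7. Corank 2; j^3 = q*(p + q)^2 has shape L^2 M (L != M), so D-series; mu = 7 gives D_7.

D7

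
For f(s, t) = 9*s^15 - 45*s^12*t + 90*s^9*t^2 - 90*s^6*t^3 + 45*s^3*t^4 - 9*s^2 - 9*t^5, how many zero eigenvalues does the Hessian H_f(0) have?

1

Hessian at 0 has rank 1.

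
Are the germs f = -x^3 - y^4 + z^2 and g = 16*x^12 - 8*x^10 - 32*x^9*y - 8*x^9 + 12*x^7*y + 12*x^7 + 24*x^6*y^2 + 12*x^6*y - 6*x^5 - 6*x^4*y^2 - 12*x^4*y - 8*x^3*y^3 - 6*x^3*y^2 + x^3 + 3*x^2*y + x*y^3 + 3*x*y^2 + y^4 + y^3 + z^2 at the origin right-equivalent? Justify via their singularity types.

No.

The Hessian of f at 0 is [[0, 0, 0], [0, 0, 0], [0, 0, 2]] with rank 1, so corank 2. A Groebner basis of the Jacobian ideal J(f) in C{x,y,z} is {y^3, x^2, z}; counting standard monomials gives mu = 6. Corank 2; j^3 = -x^3 is a perfect cube, so E-series; the 4-jet and mu = 6 give E_6. The Hessian of g at 0 is [[0, 0, 0], [0, 0, 0], [0, 0, 2]] with rank 1, so corank 2. A Groebner basis of the Jacobian ideal J(g) in C{x,y,z} is {x^3 + 3*x^2*y + 6*x^2 + 12*x*y + 6*y^2, -3*x^2 + x*y^2 - 6*x*y - 3*y^2, 3*x^2 + 6*x*y + y^3 + 3*y^2, z}; counting standard monomials gives mu = 7. Corank 2; j^3 = (x + y)^3 is a perfect cube, so E-series; the 4-jet and mu = 7 give E_7. f is E_6 but g is E_7, hence not right-equivalent.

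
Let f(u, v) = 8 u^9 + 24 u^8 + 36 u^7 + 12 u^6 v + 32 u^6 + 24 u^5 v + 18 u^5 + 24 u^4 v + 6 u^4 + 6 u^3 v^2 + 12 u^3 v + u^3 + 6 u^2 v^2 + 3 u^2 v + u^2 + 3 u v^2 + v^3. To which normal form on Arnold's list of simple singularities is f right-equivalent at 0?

The Hessian of f at 0 is [[2, 0], [0, 0]] with rank 1, so corank 1. A Groebner basis of the Jacobian ideal J(f) in C{u,v} is {v^2, u}; counting standard monomials gives mu = 2. Corank 1: A-series; mu = 2 gives A_2.

A_2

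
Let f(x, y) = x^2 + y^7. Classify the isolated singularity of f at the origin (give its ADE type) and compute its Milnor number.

The Hessian of f at 0 has rank 1. Corank 1: A-series; mu = 6 gives A_6.

Type A_{6}, Milnor number mu = 6.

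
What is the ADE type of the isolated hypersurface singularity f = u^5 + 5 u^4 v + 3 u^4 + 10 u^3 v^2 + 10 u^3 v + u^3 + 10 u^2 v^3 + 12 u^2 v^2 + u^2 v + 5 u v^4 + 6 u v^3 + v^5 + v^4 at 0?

The Hessian of f at 0 is [[0, 0], [0, 0]] with rank 0, so corank 2. A Groebner basis of the Jacobian ideal J(f) in C{u,v} is {u*v^2, -u*v/3 + v^3, u^2 + 4*u*v/3}; counting standard monomials gives mu = 5. Corank 2; j^3 = u^2*(u + v) has shape L^2 M (L != M), so D-series; mu = 5 gives D_5.

D_{5}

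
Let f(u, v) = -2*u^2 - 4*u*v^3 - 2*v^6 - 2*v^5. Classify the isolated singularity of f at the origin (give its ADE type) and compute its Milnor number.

The Hessian of f at 0 is [[-4, 0], [0, 0]] with rank 1, so corank 1. A Groebner basis of the Jacobian ideal J(f) in C{u,v} is {u + v^3, u^2, u*v}; counting standard monomials gives mu = 4. Corank 1: A-series; mu = 4 gives A_4.

Type A4, Milnor number mu = 4.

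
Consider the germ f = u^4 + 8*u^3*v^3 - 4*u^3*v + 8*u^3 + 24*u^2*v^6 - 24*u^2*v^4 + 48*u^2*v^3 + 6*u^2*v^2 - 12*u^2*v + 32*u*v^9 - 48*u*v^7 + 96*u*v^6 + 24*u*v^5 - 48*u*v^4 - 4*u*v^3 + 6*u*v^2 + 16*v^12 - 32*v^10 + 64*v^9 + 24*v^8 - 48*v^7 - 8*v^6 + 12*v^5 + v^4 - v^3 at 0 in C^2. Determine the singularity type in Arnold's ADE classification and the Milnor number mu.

The Hessian of f at 0 has rank 0. Corank 2; j^3 = (2*u - v)^3 is a perfect cube, so E-series; the 4-jet and mu = 6 give E_6.

Type E6, Milnor number mu = 6.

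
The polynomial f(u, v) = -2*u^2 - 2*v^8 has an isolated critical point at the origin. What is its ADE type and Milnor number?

Type A_{7}, Milnor number mu = 7.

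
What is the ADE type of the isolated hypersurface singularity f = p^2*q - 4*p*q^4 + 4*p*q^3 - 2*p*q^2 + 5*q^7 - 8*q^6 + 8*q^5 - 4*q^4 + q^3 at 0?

D_{8}

The Hessian of f at 0 has rank 0. Corank 2; j^3 = q*(p - q)^2 has shape L^2 M (L != M), so D-series; mu = 8 gives D_8.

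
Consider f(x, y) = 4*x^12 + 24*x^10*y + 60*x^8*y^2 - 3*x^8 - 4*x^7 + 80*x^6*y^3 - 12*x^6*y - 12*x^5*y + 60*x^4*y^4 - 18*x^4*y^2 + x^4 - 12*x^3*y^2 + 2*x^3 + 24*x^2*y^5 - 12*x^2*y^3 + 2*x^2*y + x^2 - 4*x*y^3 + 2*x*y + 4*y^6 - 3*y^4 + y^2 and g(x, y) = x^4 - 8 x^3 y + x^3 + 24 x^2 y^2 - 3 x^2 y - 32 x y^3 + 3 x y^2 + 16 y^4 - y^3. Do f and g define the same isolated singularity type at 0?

The Hessian of f at 0 has rank 1. Corank 1: A-series; mu = 3 gives A_3. The Hessian of g at 0 has rank 0. Corank 2; j^3 = (x - y)^3 is a perfect cube, so E-series; the 4-jet and mu = 6 give E_6. f is A_3 but g is E_6, hence not right-equivalent.

No.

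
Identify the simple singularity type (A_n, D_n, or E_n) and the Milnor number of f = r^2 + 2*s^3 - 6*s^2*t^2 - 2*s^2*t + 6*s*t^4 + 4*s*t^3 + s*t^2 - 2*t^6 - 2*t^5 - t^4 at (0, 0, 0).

Type D4, Milnor number mu = 4.

The Hessian of f at 0 has rank 1. Corank 2; j^3 = s*(2*s^2 - 2*s*t + t^2) splits into three distinct lines over C (the quadratic factor has nonzero discriminant), so D_4.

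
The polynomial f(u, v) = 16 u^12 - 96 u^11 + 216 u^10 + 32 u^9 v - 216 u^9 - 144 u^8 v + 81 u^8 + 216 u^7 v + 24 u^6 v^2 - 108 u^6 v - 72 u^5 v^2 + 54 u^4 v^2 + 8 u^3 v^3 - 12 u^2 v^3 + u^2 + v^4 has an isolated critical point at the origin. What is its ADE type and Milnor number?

Type A_3, Milnor number mu = 3.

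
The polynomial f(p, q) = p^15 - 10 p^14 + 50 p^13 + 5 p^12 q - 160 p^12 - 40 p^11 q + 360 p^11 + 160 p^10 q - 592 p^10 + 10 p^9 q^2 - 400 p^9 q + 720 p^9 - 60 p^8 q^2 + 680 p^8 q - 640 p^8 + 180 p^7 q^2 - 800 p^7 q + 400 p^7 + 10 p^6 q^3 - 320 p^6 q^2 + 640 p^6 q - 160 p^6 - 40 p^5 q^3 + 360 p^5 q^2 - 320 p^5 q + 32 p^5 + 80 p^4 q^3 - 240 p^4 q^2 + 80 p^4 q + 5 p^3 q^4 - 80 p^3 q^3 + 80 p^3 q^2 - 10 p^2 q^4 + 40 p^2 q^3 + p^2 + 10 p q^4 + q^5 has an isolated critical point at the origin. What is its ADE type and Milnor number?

Type A_{4}, Milnor number mu = 4.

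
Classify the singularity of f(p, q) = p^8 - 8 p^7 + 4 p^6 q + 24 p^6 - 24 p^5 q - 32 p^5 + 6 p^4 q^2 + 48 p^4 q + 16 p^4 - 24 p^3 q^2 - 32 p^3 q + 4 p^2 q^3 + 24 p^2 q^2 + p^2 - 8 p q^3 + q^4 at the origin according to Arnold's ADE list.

A3

The Hessian of f at 0 has rank 1. Corank 1: A-series; mu = 3 gives A_3.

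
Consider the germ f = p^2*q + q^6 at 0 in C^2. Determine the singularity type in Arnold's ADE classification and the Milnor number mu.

Type D7, Milnor number mu = 7.

The Hessian of f at 0 is [[0, 0], [0, 0]] with rank 0, so corank 2. A Groebner basis of the Jacobian ideal J(f) in C{p,q} is {p^2/6 + q^5, p^3, p*q}; counting standard monomials gives mu = 7. Corank 2; j^3 = p^2*q has shape L^2 M (L != M), so D-series; mu = 7 gives D_7.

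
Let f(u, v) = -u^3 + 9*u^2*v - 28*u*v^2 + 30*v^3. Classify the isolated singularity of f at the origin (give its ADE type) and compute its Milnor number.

Type D_{4}, Milnor number mu = 4.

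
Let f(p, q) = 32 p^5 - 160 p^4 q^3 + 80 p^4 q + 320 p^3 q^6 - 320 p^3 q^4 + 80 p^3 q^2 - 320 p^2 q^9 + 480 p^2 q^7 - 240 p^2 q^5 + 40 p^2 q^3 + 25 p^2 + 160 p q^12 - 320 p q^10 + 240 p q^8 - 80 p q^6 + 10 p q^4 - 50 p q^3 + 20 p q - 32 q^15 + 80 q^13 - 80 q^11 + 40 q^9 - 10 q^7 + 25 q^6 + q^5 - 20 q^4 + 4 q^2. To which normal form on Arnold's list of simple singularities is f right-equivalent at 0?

The Hessian of f at 0 has rank 1. Corank 1: A-series; mu = 4 gives A_4.

A_4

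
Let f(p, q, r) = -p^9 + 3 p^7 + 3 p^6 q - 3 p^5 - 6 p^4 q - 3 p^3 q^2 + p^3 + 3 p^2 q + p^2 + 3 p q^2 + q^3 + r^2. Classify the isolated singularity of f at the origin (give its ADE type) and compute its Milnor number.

Type A_{2}, Milnor number mu = 2.

The Hessian of f at 0 is [[2, 0, 0], [0, 0, 0], [0, 0, 2]] with rank 2, so corank 1. A Groebner basis of the Jacobian ideal J(f) in C{p,q,r} is {q^2, p, r}; counting standard monomials gives mu = 2. Corank 1: A-series; mu = 2 gives A_2.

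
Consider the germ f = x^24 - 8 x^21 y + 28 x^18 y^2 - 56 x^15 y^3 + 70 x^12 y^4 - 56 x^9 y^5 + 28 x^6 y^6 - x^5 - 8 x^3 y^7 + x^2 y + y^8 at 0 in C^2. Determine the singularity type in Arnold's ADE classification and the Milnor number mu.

Type D_9, Milnor number mu = 9.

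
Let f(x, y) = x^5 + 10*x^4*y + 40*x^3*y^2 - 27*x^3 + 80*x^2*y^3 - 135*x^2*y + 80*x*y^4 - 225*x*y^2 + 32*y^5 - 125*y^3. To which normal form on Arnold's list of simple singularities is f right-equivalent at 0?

E_8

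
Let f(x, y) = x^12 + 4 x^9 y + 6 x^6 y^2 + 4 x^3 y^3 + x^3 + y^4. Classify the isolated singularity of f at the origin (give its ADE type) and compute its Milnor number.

Type E6, Milnor number mu = 6.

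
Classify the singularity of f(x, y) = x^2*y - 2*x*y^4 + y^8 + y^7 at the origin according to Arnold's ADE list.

D9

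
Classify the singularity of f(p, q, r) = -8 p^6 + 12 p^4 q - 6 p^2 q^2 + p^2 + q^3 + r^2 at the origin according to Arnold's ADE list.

The Hessian of f at 0 is [[2, 0, 0], [0, 0, 0], [0, 0, 2]] with rank 2, so corank 1. A Groebner basis of the Jacobian ideal J(f) in C{p,q,r} is {q^2, p, r}; counting standard monomials gives mu = 2. Corank 1: A-series; mu = 2 gives A_2.

A_{2}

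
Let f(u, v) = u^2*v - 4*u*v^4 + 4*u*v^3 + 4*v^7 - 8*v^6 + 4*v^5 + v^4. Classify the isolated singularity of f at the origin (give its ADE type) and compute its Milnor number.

The Hessian of f at 0 has rank 0. Corank 2; j^3 = u^2*v has shape L^2 M (L != M), so D-series; mu = 5 gives D_5.

Type D_5, Milnor number mu = 5.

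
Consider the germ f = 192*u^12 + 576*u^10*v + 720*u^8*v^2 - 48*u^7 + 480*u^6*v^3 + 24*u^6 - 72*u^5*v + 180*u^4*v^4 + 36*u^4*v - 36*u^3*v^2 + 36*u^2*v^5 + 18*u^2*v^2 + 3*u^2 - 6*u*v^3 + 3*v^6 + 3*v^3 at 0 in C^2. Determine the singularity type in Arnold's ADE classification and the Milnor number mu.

Type A2, Milnor number mu = 2.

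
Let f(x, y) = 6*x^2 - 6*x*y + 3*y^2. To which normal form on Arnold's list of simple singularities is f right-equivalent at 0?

The Hessian of f at 0 has rank 2. Corank 0: nondegenerate Morse point, so A_1.

A_1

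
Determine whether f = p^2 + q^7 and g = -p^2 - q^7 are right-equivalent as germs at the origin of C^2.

The Hessian of f at 0 is [[2, 0], [0, 0]] with rank 1, so corank 1. A Groebner basis of the Jacobian ideal J(f) in C{p,q} is {q^6, p}; counting standard monomials gives mu = 6. Corank 1: A-series; mu = 6 gives A_6. The Hessian of g at 0 is [[-2, 0], [0, 0]] with rank 1, so corank 1. A Groebner basis of the Jacobian ideal J(g) in C{p,q} is {q^6, p}; counting standard monomials gives mu = 6. Corank 1: A-series; mu = 6 gives A_6. Both have type A_6, hence right-equivalent.

Yes.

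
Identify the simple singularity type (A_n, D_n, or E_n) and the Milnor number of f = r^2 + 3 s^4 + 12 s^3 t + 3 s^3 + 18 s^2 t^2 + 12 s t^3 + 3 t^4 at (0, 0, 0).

Type E6, Milnor number mu = 6.

The Hessian of f at 0 has rank 1. Corank 2; j^3 = 3*s^3 is a perfect cube, so E-series; the 4-jet and mu = 6 give E_6.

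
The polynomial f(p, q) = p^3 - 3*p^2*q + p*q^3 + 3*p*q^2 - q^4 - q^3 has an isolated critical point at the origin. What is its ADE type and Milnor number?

Type E7, Milnor number mu = 7.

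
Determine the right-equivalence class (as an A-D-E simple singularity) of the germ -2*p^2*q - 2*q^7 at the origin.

D8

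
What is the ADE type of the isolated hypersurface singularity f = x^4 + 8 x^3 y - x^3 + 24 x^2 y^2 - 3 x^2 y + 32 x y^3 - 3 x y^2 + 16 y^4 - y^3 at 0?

The Hessian of f at 0 has rank 0. Corank 2; j^3 = -(x + y)^3 is a perfect cube, so E-series; the 4-jet and mu = 6 give E_6.

E_{6}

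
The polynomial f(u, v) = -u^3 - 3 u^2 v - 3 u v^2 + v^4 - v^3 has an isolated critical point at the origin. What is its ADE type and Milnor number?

The Hessian of f at 0 has rank 0. Corank 2; j^3 = -(u + v)^3 is a perfect cube, so E-series; the 4-jet and mu = 6 give E_6.

Type E_6, Milnor number mu = 6.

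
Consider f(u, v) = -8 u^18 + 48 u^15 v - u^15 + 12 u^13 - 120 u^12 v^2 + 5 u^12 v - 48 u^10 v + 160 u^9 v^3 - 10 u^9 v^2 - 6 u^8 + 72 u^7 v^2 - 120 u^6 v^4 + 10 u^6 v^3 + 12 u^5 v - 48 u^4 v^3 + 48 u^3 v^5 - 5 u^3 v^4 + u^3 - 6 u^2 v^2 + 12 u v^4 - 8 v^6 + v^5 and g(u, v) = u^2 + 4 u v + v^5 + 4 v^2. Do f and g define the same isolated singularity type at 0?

No.

The Hessian of f at 0 has rank 0. Corank 2; j^3 = u^3 is a perfect cube, so E-series; the 5-jet and mu = 8 give E_8. The Hessian of g at 0 has rank 1. Corank 1: A-series; mu = 4 gives A_4. f is E_8 but g is A_4, hence not right-equivalent.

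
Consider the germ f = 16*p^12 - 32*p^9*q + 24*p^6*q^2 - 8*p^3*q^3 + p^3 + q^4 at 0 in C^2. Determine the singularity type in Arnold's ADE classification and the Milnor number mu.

Type E_6, Milnor number mu = 6.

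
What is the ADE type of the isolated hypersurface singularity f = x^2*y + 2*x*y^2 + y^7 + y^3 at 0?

The Hessian of f at 0 has rank 0. Corank 2; j^3 = y*(x + y)^2 has shape L^2 M (L != M), so D-series; mu = 8 gives D_8.

D_{8}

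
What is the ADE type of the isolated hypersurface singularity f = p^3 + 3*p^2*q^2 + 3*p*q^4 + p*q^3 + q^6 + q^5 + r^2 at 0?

E_{7}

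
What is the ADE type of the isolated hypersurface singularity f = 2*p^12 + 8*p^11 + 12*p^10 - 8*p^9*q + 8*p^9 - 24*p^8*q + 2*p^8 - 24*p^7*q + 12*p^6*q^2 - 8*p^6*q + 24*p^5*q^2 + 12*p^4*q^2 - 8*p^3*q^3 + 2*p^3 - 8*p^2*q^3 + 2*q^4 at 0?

E6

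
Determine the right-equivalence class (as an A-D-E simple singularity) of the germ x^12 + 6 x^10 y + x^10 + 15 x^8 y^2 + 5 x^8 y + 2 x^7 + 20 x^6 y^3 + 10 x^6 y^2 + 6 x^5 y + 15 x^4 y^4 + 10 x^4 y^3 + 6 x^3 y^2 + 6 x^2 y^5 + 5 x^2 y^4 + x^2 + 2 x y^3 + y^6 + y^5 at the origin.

A_{4}

The Hessian of f at 0 has rank 1. Corank 1: A-series; mu = 4 gives A_4.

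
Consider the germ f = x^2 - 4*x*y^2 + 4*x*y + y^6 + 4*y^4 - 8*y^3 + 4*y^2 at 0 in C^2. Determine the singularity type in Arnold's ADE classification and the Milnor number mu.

Type A_5, Milnor number mu = 5.

The Hessian of f at 0 has rank 1. Corank 1: A-series; mu = 5 gives A_5.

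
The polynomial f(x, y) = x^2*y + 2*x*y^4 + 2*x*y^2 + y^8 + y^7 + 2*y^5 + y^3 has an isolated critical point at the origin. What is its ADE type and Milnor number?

Type D_9, Milnor number mu = 9.

The Hessian of f at 0 has rank 0. Corank 2; j^3 = y*(x + y)^2 has shape L^2 M (L != M), so D-series; mu = 9 gives D_9.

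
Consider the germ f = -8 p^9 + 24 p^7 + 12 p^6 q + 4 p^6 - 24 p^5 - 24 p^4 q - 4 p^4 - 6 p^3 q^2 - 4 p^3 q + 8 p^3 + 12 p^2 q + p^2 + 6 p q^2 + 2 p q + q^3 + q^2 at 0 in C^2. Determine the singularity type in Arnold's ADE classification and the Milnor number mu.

The Hessian of f at 0 is [[2, 2], [2, 2]] with rank 1, so corank 1. A Groebner basis of the Jacobian ideal J(f) in C{p,q} is {q^2, p + q}; counting standard monomials gives mu = 2. Corank 1: A-series; mu = 2 gives A_2.

Type A_2, Milnor number mu = 2.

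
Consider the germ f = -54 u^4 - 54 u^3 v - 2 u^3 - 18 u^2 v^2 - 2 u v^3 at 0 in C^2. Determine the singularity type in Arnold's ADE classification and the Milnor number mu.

Type E_{7}, Milnor number mu = 7.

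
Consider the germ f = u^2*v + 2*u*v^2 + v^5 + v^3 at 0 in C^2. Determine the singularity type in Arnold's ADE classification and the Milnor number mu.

Type D_{6}, Milnor number mu = 6.

The Hessian of f at 0 has rank 0. Corank 2; j^3 = v*(u + v)^2 has shape L^2 M (L != M), so D-series; mu = 6 gives D_6.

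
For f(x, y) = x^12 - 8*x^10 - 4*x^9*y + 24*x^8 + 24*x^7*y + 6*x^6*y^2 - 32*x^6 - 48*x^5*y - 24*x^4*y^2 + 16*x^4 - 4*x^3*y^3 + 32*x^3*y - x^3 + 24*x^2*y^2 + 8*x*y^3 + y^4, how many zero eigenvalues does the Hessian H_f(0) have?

2

Hessian at 0 has rank 0.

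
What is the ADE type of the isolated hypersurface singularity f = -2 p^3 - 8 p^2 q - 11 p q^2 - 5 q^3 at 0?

D4

The Hessian of f at 0 has rank 0. Corank 2; j^3 = -(p + q)*(2*p^2 + 6*p*q + 5*q^2) splits into three distinct lines over C (the quadratic factor has nonzero discriminant), so D_4.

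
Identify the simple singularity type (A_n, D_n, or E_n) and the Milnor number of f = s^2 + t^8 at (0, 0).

Type A_7, Milnor number mu = 7.

The Hessian of f at 0 has rank 1. Corank 1: A-series; mu = 7 gives A_7.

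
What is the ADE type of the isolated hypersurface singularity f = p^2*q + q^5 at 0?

D_6

The Hessian of f at 0 has rank 0. Corank 2; j^3 = p^2*q has shape L^2 M (L != M), so D-series; mu = 6 gives D_6.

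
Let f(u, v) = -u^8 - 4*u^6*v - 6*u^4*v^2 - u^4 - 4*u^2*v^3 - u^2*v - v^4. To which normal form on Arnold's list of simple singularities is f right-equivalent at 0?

The Hessian of f at 0 is [[0, 0], [0, 0]] with rank 0, so corank 2. A Groebner basis of the Jacobian ideal J(f) in C{u,v} is {u^3, u^2/4 + v^3, u*v}; counting standard monomials gives mu = 5. Corank 2; j^3 = -u^2*v has shape L^2 M (L != M), so D-series; mu = 5 gives D_5.

D_5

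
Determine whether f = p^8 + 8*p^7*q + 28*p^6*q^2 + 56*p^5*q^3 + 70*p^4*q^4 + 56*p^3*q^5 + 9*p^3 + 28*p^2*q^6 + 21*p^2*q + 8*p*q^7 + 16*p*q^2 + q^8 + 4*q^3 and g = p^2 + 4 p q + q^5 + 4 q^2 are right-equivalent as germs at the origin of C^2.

No.

The Hessian of f at 0 has rank 0. Corank 2; j^3 = (p + q)*(3*p + 2*q)^2 has shape L^2 M (L != M), so D-series; mu = 9 gives D_9. The Hessian of g at 0 has rank 1. Corank 1: A-series; mu = 4 gives A_4. f is D_9 but g is A_4, hence not right-equivalent.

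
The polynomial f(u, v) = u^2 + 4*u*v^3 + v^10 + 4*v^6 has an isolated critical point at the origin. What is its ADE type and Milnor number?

Type A_{9}, Milnor number mu = 9.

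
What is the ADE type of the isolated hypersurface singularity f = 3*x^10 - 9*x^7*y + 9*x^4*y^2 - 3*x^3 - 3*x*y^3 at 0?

E_{7}

The Hessian of f at 0 has rank 0. Corank 2; j^3 = -3*x^3 is a perfect cube, so E-series; the 4-jet and mu = 7 give E_7.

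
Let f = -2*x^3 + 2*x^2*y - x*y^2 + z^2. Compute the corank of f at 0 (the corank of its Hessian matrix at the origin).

The Hessian at 0 is [[0, 0, 0], [0, 0, 0], [0, 0, 2]] of rank 1; hence corank 2.

2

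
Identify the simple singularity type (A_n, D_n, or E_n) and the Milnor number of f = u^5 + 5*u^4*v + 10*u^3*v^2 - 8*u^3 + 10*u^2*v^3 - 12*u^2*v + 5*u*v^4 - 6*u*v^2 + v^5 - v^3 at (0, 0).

Type E_{8}, Milnor number mu = 8.

The Hessian of f at 0 has rank 0. Corank 2; j^3 = -(2*u + v)^3 is a perfect cube, so E-series; the 5-jet and mu = 8 give E_8.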